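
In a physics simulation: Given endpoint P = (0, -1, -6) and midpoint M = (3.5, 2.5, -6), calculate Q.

Q = 2M - P
  = (2·3.5 - 0, 2·2.5 - (-1), 2·(-6) - (-6))
  = (7 + 0, 5 + 1, -12 + 6)
  = (7, 6, -6)

(7, 6, -6)


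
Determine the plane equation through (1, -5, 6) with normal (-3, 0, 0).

The plane through P with normal n = (a, b, c) satisfies n·(r - P) = 0,
i.e. ax + by + cz = a·x₀ + b·y₀ + c·z₀.
d = (-3)·1 + 0·(-5) + 0·6
  = -3 + 0 + 0
  = -3
Equation: -3x = -3

-3x = -3


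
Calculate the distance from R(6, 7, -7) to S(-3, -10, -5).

d = √[(x₂-x₁)² + (y₂-y₁)² + (z₂-z₁)²]
  = √[(-9)² + (-17)² + 2²]
  = √[81 + 289 + 4]
  = √374
  ≈ 19.34

19.34


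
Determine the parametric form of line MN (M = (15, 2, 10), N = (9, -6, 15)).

Direction vector d = N - M = (9 - 15, -6 - 2, 15 - 10) = (-6, -8, 5)
Parametric form r = M + t·d:
x = 15 - 6t, y = 2 - 8t, z = 10 + 5t

x = 15 - 6t, y = 2 - 8t, z = 10 + 5t


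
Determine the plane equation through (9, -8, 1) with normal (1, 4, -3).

The plane through P with normal n = (a, b, c) satisfies n·(r - P) = 0,
i.e. ax + by + cz = a·x₀ + b·y₀ + c·z₀.
d = 1·9 + 4·(-8) + (-3)·1
  = 9 - 32 - 3
  = -26
Equation: x + 4y - 3z = -26

x + 4y - 3z = -26


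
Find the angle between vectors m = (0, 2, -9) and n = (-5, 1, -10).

m·n = 0·(-5) + 2·1 + (-9)·(-10) = 0 + 2 + 90 = 92
|m| = √(0² + 2² + (-9)²) = √85 ≈ 9.22
|n| = √((-5)² + 1² + (-10)²) = √126 ≈ 11.22
cos θ = (m·n)/(|m||n|) = 92/(9.22·11.22) ≈ 0.889
θ = arccos(0.889) ≈ 27.25°

27.25°


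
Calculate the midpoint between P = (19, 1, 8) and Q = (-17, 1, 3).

M = ((x₁+x₂)/2, (y₁+y₂)/2, (z₁+z₂)/2)
  = ((19 - 17)/2, (1 + 1)/2, (8 + 3)/2)
  = (2/2, 2/2, 11/2)
  = (1, 1, 5.5)

(1, 1, 5.5)


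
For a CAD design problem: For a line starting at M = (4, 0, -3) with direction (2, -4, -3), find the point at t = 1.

P(t) = M + t·d
  = (4 + 2·1, 0 + (-4)·1, -3 + (-3)·1)
  = (4 + 2, 0 - 4, -3 - 3)
  = (6, -4, -6)

(6, -4, -6)


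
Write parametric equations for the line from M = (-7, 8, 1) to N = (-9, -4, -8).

Direction vector d = N - M = (-9 + 7, -4 - 8, -8 - 1) = (-2, -12, -9)
Parametric form r = M + t·d:
x = -7 - 2t, y = 8 - 12t, z = 1 - 9t

x = -7 - 2t, y = 8 - 12t, z = 1 - 9t


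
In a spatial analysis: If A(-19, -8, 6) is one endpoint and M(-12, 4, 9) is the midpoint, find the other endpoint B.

B = 2M - A
  = (2·(-12) - (-19), 2·4 - (-8), 2·9 - 6)
  = (-24 + 19, 8 + 8, 18 - 6)
  = (-5, 16, 12)

(-5, 16, 12)


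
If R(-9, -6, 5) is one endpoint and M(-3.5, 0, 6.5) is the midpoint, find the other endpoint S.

S = 2M - R
  = (2·(-3.5) - (-9), 2·0 - (-6), 2·6.5 - 5)
  = (-7 + 9, 0 + 6, 13 - 5)
  = (2, 6, 8)

(2, 6, 8)


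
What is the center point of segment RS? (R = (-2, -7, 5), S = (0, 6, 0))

M = ((x₁+x₂)/2, (y₁+y₂)/2, (z₁+z₂)/2)
  = ((-2 + 0)/2, (-7 + 6)/2, (5 + 0)/2)
  = (-2/2, -1/2, 5/2)
  = (-1, -0.5, 2.5)

(-1, -0.5, 2.5)


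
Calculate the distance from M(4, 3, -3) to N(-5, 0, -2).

d = √[(x₂-x₁)² + (y₂-y₁)² + (z₂-z₁)²]
  = √[(-9)² + (-3)² + 1²]
  = √[81 + 9 + 1]
  = √91
  ≈ 9.539

9.539


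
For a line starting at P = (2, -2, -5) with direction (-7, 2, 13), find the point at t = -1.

P(t) = P + t·d
  = (2 + (-7)·(-1), -2 + 2·(-1), -5 + 13·(-1))
  = (2 + 7, -2 - 2, -5 - 13)
  = (9, -4, -18)

(9, -4, -18)


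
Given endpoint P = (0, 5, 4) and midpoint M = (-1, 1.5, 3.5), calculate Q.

Q = 2M - P
  = (2·(-1) - 0, 2·1.5 - 5, 2·3.5 - 4)
  = (-2 + 0, 3 - 5, 7 - 4)
  = (-2, -2, 3)

(-2, -2, 3)


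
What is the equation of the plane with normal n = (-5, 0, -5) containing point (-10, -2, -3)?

The plane through P with normal n = (a, b, c) satisfies n·(r - P) = 0,
i.e. ax + by + cz = a·x₀ + b·y₀ + c·z₀.
d = (-5)·(-10) + 0·(-2) + (-5)·(-3)
  = 50 + 0 + 15
  = 65
Equation: -5x - 5z = 65

-5x - 5z = 65


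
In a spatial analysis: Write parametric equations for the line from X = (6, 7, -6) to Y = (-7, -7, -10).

Direction vector d = Y - X = (-7 - 6, -7 - 7, -10 + 6) = (-13, -14, -4)
Parametric form r = X + t·d:
x = 6 - 13t, y = 7 - 14t, z = -6 - 4t

x = 6 - 13t, y = 7 - 14t, z = -6 - 4t


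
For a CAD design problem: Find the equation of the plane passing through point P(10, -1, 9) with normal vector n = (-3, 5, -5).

The plane through P with normal n = (a, b, c) satisfies n·(r - P) = 0,
i.e. ax + by + cz = a·x₀ + b·y₀ + c·z₀.
d = (-3)·10 + 5·(-1) + (-5)·9
  = -30 - 5 - 45
  = -80
Equation: -3x + 5y - 5z = -80

-3x + 5y - 5z = -80


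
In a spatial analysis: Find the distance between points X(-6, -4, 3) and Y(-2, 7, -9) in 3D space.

d = √[(x₂-x₁)² + (y₂-y₁)² + (z₂-z₁)²]
  = √[4² + 11² + (-12)²]
  = √[16 + 121 + 144]
  = √281
  ≈ 16.76

16.76


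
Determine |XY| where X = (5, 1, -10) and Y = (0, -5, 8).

d = √[(x₂-x₁)² + (y₂-y₁)² + (z₂-z₁)²]
  = √[(-5)² + (-6)² + 18²]
  = √[25 + 36 + 324]
  = √385
  ≈ 19.62

19.62


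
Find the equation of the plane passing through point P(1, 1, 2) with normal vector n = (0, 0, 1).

The plane through P with normal n = (a, b, c) satisfies n·(r - P) = 0,
i.e. ax + by + cz = a·x₀ + b·y₀ + c·z₀.
d = 0·1 + 0·1 + 1·2
  = 0 + 0 + 2
  = 2
Equation: z = 2

z = 2


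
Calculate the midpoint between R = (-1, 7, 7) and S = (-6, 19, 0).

M = ((x₁+x₂)/2, (y₁+y₂)/2, (z₁+z₂)/2)
  = ((-1 - 6)/2, (7 + 19)/2, (7 + 0)/2)
  = (-7/2, 26/2, 7/2)
  = (-3.5, 13, 3.5)

(-3.5, 13, 3.5)


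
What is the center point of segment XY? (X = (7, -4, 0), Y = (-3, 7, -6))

M = ((x₁+x₂)/2, (y₁+y₂)/2, (z₁+z₂)/2)
  = ((7 - 3)/2, (-4 + 7)/2, (0 - 6)/2)
  = (4/2, 3/2, -6/2)
  = (2, 1.5, -3)

(2, 1.5, -3)


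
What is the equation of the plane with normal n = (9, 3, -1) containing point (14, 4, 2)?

The plane through P with normal n = (a, b, c) satisfies n·(r - P) = 0,
i.e. ax + by + cz = a·x₀ + b·y₀ + c·z₀.
d = 9·14 + 3·4 + (-1)·2
  = 126 + 12 - 2
  = 136
Equation: 9x + 3y - z = 136

9x + 3y - z = 136


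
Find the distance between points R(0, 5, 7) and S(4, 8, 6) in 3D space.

d = √[(x₂-x₁)² + (y₂-y₁)² + (z₂-z₁)²]
  = √[4² + 3² + (-1)²]
  = √[16 + 9 + 1]
  = √26
  ≈ 5.099

5.099


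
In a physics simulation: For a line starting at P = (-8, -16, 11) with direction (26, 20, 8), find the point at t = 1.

P(t) = P + t·d
  = (-8 + 26·1, -16 + 20·1, 11 + 8·1)
  = (-8 + 26, -16 + 20, 11 + 8)
  = (18, 4, 19)

(18, 4, 19)


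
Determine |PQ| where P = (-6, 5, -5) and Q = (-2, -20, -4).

d = √[(x₂-x₁)² + (y₂-y₁)² + (z₂-z₁)²]
  = √[4² + (-25)² + 1²]
  = √[16 + 625 + 1]
  = √642
  ≈ 25.34

25.34


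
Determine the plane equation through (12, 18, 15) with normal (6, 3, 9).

The plane through P with normal n = (a, b, c) satisfies n·(r - P) = 0,
i.e. ax + by + cz = a·x₀ + b·y₀ + c·z₀.
d = 6·12 + 3·18 + 9·15
  = 72 + 54 + 135
  = 261
Equation: 6x + 3y + 9z = 261

6x + 3y + 9z = 261


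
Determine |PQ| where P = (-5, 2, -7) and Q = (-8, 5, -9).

d = √[(x₂-x₁)² + (y₂-y₁)² + (z₂-z₁)²]
  = √[(-3)² + 3² + (-2)²]
  = √[9 + 9 + 4]
  = √22
  ≈ 4.69

4.69


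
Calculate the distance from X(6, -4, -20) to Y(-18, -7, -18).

d = √[(x₂-x₁)² + (y₂-y₁)² + (z₂-z₁)²]
  = √[(-24)² + (-3)² + 2²]
  = √[576 + 9 + 4]
  = √589
  ≈ 24.27

24.27


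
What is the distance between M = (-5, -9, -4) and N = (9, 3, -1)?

d = √[(x₂-x₁)² + (y₂-y₁)² + (z₂-z₁)²]
  = √[14² + 12² + 3²]
  = √[196 + 144 + 9]
  = √349
  ≈ 18.68

18.68


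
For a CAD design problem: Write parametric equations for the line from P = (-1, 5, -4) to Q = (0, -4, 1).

Direction vector d = Q - P = (0 + 1, -4 - 5, 1 + 4) = (1, -9, 5)
Parametric form r = P + t·d:
x = -1 + t, y = 5 - 9t, z = -4 + 5t

x = -1 + t, y = 5 - 9t, z = -4 + 5t


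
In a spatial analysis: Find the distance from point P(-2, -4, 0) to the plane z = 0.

distance = |a·x₀ + b·y₀ + c·z₀ - d| / √(a² + b² + c²)
  = |0·(-2) + 0·(-4) + 1·0 - 0| / √(0² + 0² + 1²)
  = |0 + 0 + 0 + 0| / √(0 + 0 + 1)
  = |0| / √1
  = 0 / 1
  ≈ 0

0


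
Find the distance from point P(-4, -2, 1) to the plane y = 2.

distance = |a·x₀ + b·y₀ + c·z₀ - d| / √(a² + b² + c²)
  = |0·(-4) + 1·(-2) + 0·1 - 2| / √(0² + 1² + 0²)
  = |0 - 2 + 0 - 2| / √(0 + 1 + 0)
  = |-4| / √1
  = 4 / 1
  ≈ 4

4


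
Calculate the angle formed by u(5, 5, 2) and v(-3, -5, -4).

u·v = 5·(-3) + 5·(-5) + 2·(-4) = -15 - 25 - 8 = -48
|u| = √(5² + 5² + 2²) = √54 ≈ 7.348
|v| = √((-3)² + (-5)² + (-4)²) = √50 ≈ 7.071
cos θ = (u·v)/(|u||v|) = -48/(7.348·7.071) ≈ -0.9238
θ = arccos(-0.9238) ≈ 157.5°

157.5°


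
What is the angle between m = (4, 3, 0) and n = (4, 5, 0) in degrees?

m·n = 4·4 + 3·5 + 0·0 = 16 + 15 + 0 = 31
|m| = √(4² + 3² + 0²) = √25 ≈ 5
|n| = √(4² + 5² + 0²) = √41 ≈ 6.403
cos θ = (m·n)/(|m||n|) = 31/(5·6.403) ≈ 0.9683
θ = arccos(0.9683) ≈ 14.47°

14.47°


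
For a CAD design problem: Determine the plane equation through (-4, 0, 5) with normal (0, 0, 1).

The plane through P with normal n = (a, b, c) satisfies n·(r - P) = 0,
i.e. ax + by + cz = a·x₀ + b·y₀ + c·z₀.
d = 0·(-4) + 0·0 + 1·5
  = 0 + 0 + 5
  = 5
Equation: z = 5

z = 5


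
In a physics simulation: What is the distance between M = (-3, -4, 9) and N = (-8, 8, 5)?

d = √[(x₂-x₁)² + (y₂-y₁)² + (z₂-z₁)²]
  = √[(-5)² + 12² + (-4)²]
  = √[25 + 144 + 16]
  = √185
  ≈ 13.6

13.6


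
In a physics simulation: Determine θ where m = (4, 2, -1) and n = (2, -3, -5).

m·n = 4·2 + 2·(-3) + (-1)·(-5) = 8 - 6 + 5 = 7
|m| = √(4² + 2² + (-1)²) = √21 ≈ 4.583
|n| = √(2² + (-3)² + (-5)²) = √38 ≈ 6.164
cos θ = (m·n)/(|m||n|) = 7/(4.583·6.164) ≈ 0.2478
θ = arccos(0.2478) ≈ 75.65°

75.65°


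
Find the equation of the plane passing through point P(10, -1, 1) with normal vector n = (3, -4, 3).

The plane through P with normal n = (a, b, c) satisfies n·(r - P) = 0,
i.e. ax + by + cz = a·x₀ + b·y₀ + c·z₀.
d = 3·10 + (-4)·(-1) + 3·1
  = 30 + 4 + 3
  = 37
Equation: 3x - 4y + 3z = 37

3x - 4y + 3z = 37


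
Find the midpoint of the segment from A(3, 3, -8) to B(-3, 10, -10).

M = ((x₁+x₂)/2, (y₁+y₂)/2, (z₁+z₂)/2)
  = ((3 - 3)/2, (3 + 10)/2, (-8 - 10)/2)
  = (0/2, 13/2, -18/2)
  = (0, 6.5, -9)

(0, 6.5, -9)


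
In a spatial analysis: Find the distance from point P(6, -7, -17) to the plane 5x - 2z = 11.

distance = |a·x₀ + b·y₀ + c·z₀ - d| / √(a² + b² + c²)
  = |5·6 + 0·(-7) + (-2)·(-17) - 11| / √(5² + 0² + (-2)²)
  = |30 + 0 + 34 - 11| / √(25 + 0 + 4)
  = |53| / √29
  = 53 / 5.385
  ≈ 9.842

9.842


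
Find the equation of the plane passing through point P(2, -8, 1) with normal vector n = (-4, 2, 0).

The plane through P with normal n = (a, b, c) satisfies n·(r - P) = 0,
i.e. ax + by + cz = a·x₀ + b·y₀ + c·z₀.
d = (-4)·2 + 2·(-8) + 0·1
  = -8 - 16 + 0
  = -24
Equation: -4x + 2y = -24

-4x + 2y = -24


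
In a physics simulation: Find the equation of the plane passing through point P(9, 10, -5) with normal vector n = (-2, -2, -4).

The plane through P with normal n = (a, b, c) satisfies n·(r - P) = 0,
i.e. ax + by + cz = a·x₀ + b·y₀ + c·z₀.
d = (-2)·9 + (-2)·10 + (-4)·(-5)
  = -18 - 20 + 20
  = -18
Equation: -2x - 2y - 4z = -18

-2x - 2y - 4z = -18


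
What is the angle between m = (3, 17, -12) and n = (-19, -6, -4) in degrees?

m·n = 3·(-19) + 17·(-6) + (-12)·(-4) = -57 - 102 + 48 = -111
|m| = √(3² + 17² + (-12)²) = √442 ≈ 21.02
|n| = √((-19)² + (-6)² + (-4)²) = √413 ≈ 20.32
cos θ = (m·n)/(|m||n|) = -111/(21.02·20.32) ≈ -0.2598
θ = arccos(-0.2598) ≈ 105.1°

105.1°


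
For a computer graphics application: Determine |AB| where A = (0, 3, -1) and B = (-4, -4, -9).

d = √[(x₂-x₁)² + (y₂-y₁)² + (z₂-z₁)²]
  = √[(-4)² + (-7)² + (-8)²]
  = √[16 + 49 + 64]
  = √129
  ≈ 11.36

11.36


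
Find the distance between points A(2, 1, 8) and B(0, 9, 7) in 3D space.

d = √[(x₂-x₁)² + (y₂-y₁)² + (z₂-z₁)²]
  = √[(-2)² + 8² + (-1)²]
  = √[4 + 64 + 1]
  = √69
  ≈ 8.307

8.307


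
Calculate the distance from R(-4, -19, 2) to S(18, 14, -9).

d = √[(x₂-x₁)² + (y₂-y₁)² + (z₂-z₁)²]
  = √[22² + 33² + (-11)²]
  = √[484 + 1089 + 121]
  = √1694
  ≈ 41.16

41.16


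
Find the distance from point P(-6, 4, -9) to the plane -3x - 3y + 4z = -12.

distance = |a·x₀ + b·y₀ + c·z₀ - d| / √(a² + b² + c²)
  = |(-3)·(-6) + (-3)·4 + 4·(-9) - (-12)| / √((-3)² + (-3)² + 4²)
  = |18 - 12 - 36 + 12| / √(9 + 9 + 16)
  = |-18| / √34
  = 18 / 5.831
  ≈ 3.087

3.087


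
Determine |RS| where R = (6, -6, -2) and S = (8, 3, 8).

d = √[(x₂-x₁)² + (y₂-y₁)² + (z₂-z₁)²]
  = √[2² + 9² + 10²]
  = √[4 + 81 + 100]
  = √185
  ≈ 13.6

13.6


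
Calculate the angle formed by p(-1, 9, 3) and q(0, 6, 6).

p·q = (-1)·0 + 9·6 + 3·6 = 0 + 54 + 18 = 72
|p| = √((-1)² + 9² + 3²) = √91 ≈ 9.539
|q| = √(0² + 6² + 6²) = √72 ≈ 8.485
cos θ = (p·q)/(|p||q|) = 72/(9.539·8.485) ≈ 0.8895
θ = arccos(0.8895) ≈ 27.19°

27.19°


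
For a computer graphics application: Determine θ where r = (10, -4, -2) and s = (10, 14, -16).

r·s = 10·10 + (-4)·14 + (-2)·(-16) = 100 - 56 + 32 = 76
|r| = √(10² + (-4)² + (-2)²) = √120 ≈ 10.95
|s| = √(10² + 14² + (-16)²) = √552 ≈ 23.49
cos θ = (r·s)/(|r||s|) = 76/(10.95·23.49) ≈ 0.2953
θ = arccos(0.2953) ≈ 72.82°

72.82°


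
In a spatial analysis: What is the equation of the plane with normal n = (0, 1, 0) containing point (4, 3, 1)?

The plane through P with normal n = (a, b, c) satisfies n·(r - P) = 0,
i.e. ax + by + cz = a·x₀ + b·y₀ + c·z₀.
d = 0·4 + 1·3 + 0·1
  = 0 + 3 + 0
  = 3
Equation: y = 3

y = 3


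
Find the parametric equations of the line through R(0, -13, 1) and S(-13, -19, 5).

Direction vector d = S - R = (-13 + 0, -19 + 13, 5 - 1) = (-13, -6, 4)
Parametric form r = R + t·d:
x = 0 - 13t, y = -13 - 6t, z = 1 + 4t

x = 0 - 13t, y = -13 - 6t, z = 1 + 4t


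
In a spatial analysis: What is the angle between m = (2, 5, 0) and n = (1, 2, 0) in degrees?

m·n = 2·1 + 5·2 + 0·0 = 2 + 10 + 0 = 12
|m| = √(2² + 5² + 0²) = √29 ≈ 5.385
|n| = √(1² + 2² + 0²) = √5 ≈ 2.236
cos θ = (m·n)/(|m||n|) = 12/(5.385·2.236) ≈ 0.9965
θ = arccos(0.9965) ≈ 4.764°

4.764°


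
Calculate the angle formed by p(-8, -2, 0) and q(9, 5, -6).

p·q = (-8)·9 + (-2)·5 + 0·(-6) = -72 - 10 + 0 = -82
|p| = √((-8)² + (-2)² + 0²) = √68 ≈ 8.246
|q| = √(9² + 5² + (-6)²) = √142 ≈ 11.92
cos θ = (p·q)/(|p||q|) = -82/(8.246·11.92) ≈ -0.8345
θ = arccos(-0.8345) ≈ 146.6°

146.6°


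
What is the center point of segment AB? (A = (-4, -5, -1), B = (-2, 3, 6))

M = ((x₁+x₂)/2, (y₁+y₂)/2, (z₁+z₂)/2)
  = ((-4 - 2)/2, (-5 + 3)/2, (-1 + 6)/2)
  = (-6/2, -2/2, 5/2)
  = (-3, -1, 2.5)

(-3, -1, 2.5)


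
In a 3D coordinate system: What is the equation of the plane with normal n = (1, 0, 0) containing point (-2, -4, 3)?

The plane through P with normal n = (a, b, c) satisfies n·(r - P) = 0,
i.e. ax + by + cz = a·x₀ + b·y₀ + c·z₀.
d = 1·(-2) + 0·(-4) + 0·3
  = -2 + 0 + 0
  = -2
Equation: x = -2

x = -2


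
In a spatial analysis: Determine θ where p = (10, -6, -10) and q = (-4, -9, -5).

p·q = 10·(-4) + (-6)·(-9) + (-10)·(-5) = -40 + 54 + 50 = 64
|p| = √(10² + (-6)² + (-10)²) = √236 ≈ 15.36
|q| = √((-4)² + (-9)² + (-5)²) = √122 ≈ 11.05
cos θ = (p·q)/(|p||q|) = 64/(15.36·11.05) ≈ 0.3772
θ = arccos(0.3772) ≈ 67.84°

67.84°


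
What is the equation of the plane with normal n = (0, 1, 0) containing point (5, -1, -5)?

The plane through P with normal n = (a, b, c) satisfies n·(r - P) = 0,
i.e. ax + by + cz = a·x₀ + b·y₀ + c·z₀.
d = 0·5 + 1·(-1) + 0·(-5)
  = 0 - 1 + 0
  = -1
Equation: y = -1

y = -1


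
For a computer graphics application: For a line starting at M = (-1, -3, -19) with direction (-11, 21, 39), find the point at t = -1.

P(t) = M + t·d
  = (-1 + (-11)·(-1), -3 + 21·(-1), -19 + 39·(-1))
  = (-1 + 11, -3 - 21, -19 - 39)
  = (10, -24, -58)

(10, -24, -58)


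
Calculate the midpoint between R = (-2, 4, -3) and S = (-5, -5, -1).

M = ((x₁+x₂)/2, (y₁+y₂)/2, (z₁+z₂)/2)
  = ((-2 - 5)/2, (4 - 5)/2, (-3 - 1)/2)
  = (-7/2, -1/2, -4/2)
  = (-3.5, -0.5, -2)

(-3.5, -0.5, -2)


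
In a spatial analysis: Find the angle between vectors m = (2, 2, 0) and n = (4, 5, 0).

m·n = 2·4 + 2·5 + 0·0 = 8 + 10 + 0 = 18
|m| = √(2² + 2² + 0²) = √8 ≈ 2.828
|n| = √(4² + 5² + 0²) = √41 ≈ 6.403
cos θ = (m·n)/(|m||n|) = 18/(2.828·6.403) ≈ 0.9939
θ = arccos(0.9939) ≈ 6.34°

6.34°


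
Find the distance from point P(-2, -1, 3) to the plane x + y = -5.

distance = |a·x₀ + b·y₀ + c·z₀ - d| / √(a² + b² + c²)
  = |1·(-2) + 1·(-1) + 0·3 - (-5)| / √(1² + 1² + 0²)
  = |-2 - 1 + 0 + 5| / √(1 + 1 + 0)
  = |2| / √2
  = 2 / 1.414
  ≈ 1.414

1.414


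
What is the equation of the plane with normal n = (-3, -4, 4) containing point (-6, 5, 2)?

The plane through P with normal n = (a, b, c) satisfies n·(r - P) = 0,
i.e. ax + by + cz = a·x₀ + b·y₀ + c·z₀.
d = (-3)·(-6) + (-4)·5 + 4·2
  = 18 - 20 + 8
  = 6
Equation: -3x - 4y + 4z = 6

-3x - 4y + 4z = 6


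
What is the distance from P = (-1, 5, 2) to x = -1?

distance = |a·x₀ + b·y₀ + c·z₀ - d| / √(a² + b² + c²)
  = |1·(-1) + 0·5 + 0·2 - (-1)| / √(1² + 0² + 0²)
  = |-1 + 0 + 0 + 1| / √(1 + 0 + 0)
  = |0| / √1
  = 0 / 1
  ≈ 0

0


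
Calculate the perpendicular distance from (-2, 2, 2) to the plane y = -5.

distance = |a·x₀ + b·y₀ + c·z₀ - d| / √(a² + b² + c²)
  = |0·(-2) + 1·2 + 0·2 - (-5)| / √(0² + 1² + 0²)
  = |0 + 2 + 0 + 5| / √(0 + 1 + 0)
  = |7| / √1
  = 7 / 1
  ≈ 7

7


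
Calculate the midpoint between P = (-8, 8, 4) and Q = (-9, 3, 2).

M = ((x₁+x₂)/2, (y₁+y₂)/2, (z₁+z₂)/2)
  = ((-8 - 9)/2, (8 + 3)/2, (4 + 2)/2)
  = (-17/2, 11/2, 6/2)
  = (-8.5, 5.5, 3)

(-8.5, 5.5, 3)


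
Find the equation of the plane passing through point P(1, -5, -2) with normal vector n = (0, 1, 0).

The plane through P with normal n = (a, b, c) satisfies n·(r - P) = 0,
i.e. ax + by + cz = a·x₀ + b·y₀ + c·z₀.
d = 0·1 + 1·(-5) + 0·(-2)
  = 0 - 5 + 0
  = -5
Equation: y = -5

y = -5


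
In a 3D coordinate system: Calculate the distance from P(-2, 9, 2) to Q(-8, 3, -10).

d = √[(x₂-x₁)² + (y₂-y₁)² + (z₂-z₁)²]
  = √[(-6)² + (-6)² + (-12)²]
  = √[36 + 36 + 144]
  = √216
  ≈ 14.7

14.7


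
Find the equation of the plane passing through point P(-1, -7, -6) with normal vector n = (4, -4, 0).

The plane through P with normal n = (a, b, c) satisfies n·(r - P) = 0,
i.e. ax + by + cz = a·x₀ + b·y₀ + c·z₀.
d = 4·(-1) + (-4)·(-7) + 0·(-6)
  = -4 + 28 + 0
  = 24
Equation: 4x - 4y = 24

4x - 4y = 24


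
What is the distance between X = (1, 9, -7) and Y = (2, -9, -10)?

d = √[(x₂-x₁)² + (y₂-y₁)² + (z₂-z₁)²]
  = √[1² + (-18)² + (-3)²]
  = √[1 + 324 + 9]
  = √334
  ≈ 18.28

18.28


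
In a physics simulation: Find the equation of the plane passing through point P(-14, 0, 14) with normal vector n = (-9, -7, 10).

The plane through P with normal n = (a, b, c) satisfies n·(r - P) = 0,
i.e. ax + by + cz = a·x₀ + b·y₀ + c·z₀.
d = (-9)·(-14) + (-7)·0 + 10·14
  = 126 + 0 + 140
  = 266
Equation: -9x - 7y + 10z = 266

-9x - 7y + 10z = 266


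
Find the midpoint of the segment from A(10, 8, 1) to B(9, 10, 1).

M = ((x₁+x₂)/2, (y₁+y₂)/2, (z₁+z₂)/2)
  = ((10 + 9)/2, (8 + 10)/2, (1 + 1)/2)
  = (19/2, 18/2, 2/2)
  = (9.5, 9, 1)

(9.5, 9, 1)


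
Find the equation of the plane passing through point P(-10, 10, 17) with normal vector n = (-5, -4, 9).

The plane through P with normal n = (a, b, c) satisfies n·(r - P) = 0,
i.e. ax + by + cz = a·x₀ + b·y₀ + c·z₀.
d = (-5)·(-10) + (-4)·10 + 9·17
  = 50 - 40 + 153
  = 163
Equation: -5x - 4y + 9z = 163

-5x - 4y + 9z = 163


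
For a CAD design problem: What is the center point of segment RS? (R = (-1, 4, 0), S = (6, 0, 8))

M = ((x₁+x₂)/2, (y₁+y₂)/2, (z₁+z₂)/2)
  = ((-1 + 6)/2, (4 + 0)/2, (0 + 8)/2)
  = (5/2, 4/2, 8/2)
  = (2.5, 2, 4)

(2.5, 2, 4)


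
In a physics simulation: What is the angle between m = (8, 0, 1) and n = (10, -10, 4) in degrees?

m·n = 8·10 + 0·(-10) + 1·4 = 80 + 0 + 4 = 84
|m| = √(8² + 0² + 1²) = √65 ≈ 8.062
|n| = √(10² + (-10)² + 4²) = √216 ≈ 14.7
cos θ = (m·n)/(|m||n|) = 84/(8.062·14.7) ≈ 0.7089
θ = arccos(0.7089) ≈ 44.85°

44.85°


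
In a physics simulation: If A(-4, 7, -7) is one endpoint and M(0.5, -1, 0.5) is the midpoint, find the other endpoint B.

B = 2M - A
  = (2·0.5 - (-4), 2·(-1) - 7, 2·0.5 - (-7))
  = (1 + 4, -2 - 7, 1 + 7)
  = (5, -9, 8)

(5, -9, 8)


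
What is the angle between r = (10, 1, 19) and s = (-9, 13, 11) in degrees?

r·s = 10·(-9) + 1·13 + 19·11 = -90 + 13 + 209 = 132
|r| = √(10² + 1² + 19²) = √462 ≈ 21.49
|s| = √((-9)² + 13² + 11²) = √371 ≈ 19.26
cos θ = (r·s)/(|r||s|) = 132/(21.49·19.26) ≈ 0.3188
θ = arccos(0.3188) ≈ 71.41°

71.41°


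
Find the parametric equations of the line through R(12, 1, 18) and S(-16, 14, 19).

Direction vector d = S - R = (-16 - 12, 14 - 1, 19 - 18) = (-28, 13, 1)
Parametric form r = R + t·d:
x = 12 - 28t, y = 1 + 13t, z = 18 + t

x = 12 - 28t, y = 1 + 13t, z = 18 + t


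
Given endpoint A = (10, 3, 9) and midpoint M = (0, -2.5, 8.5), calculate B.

B = 2M - A
  = (2·0 - 10, 2·(-2.5) - 3, 2·8.5 - 9)
  = (0 - 10, -5 - 3, 17 - 9)
  = (-10, -8, 8)

(-10, -8, 8)


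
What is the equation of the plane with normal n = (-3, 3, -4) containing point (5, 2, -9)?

The plane through P with normal n = (a, b, c) satisfies n·(r - P) = 0,
i.e. ax + by + cz = a·x₀ + b·y₀ + c·z₀.
d = (-3)·5 + 3·2 + (-4)·(-9)
  = -15 + 6 + 36
  = 27
Equation: -3x + 3y - 4z = 27

-3x + 3y - 4z = 27


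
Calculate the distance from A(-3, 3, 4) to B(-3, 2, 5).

d = √[(x₂-x₁)² + (y₂-y₁)² + (z₂-z₁)²]
  = √[0² + (-1)² + 1²]
  = √[0 + 1 + 1]
  = √2
  ≈ 1.414

1.414


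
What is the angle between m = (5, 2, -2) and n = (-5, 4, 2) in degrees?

m·n = 5·(-5) + 2·4 + (-2)·2 = -25 + 8 - 4 = -21
|m| = √(5² + 2² + (-2)²) = √33 ≈ 5.745
|n| = √((-5)² + 4² + 2²) = √45 ≈ 6.708
cos θ = (m·n)/(|m||n|) = -21/(5.745·6.708) ≈ -0.5449
θ = arccos(-0.5449) ≈ 123°

123°


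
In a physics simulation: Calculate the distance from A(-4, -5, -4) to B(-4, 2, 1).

d = √[(x₂-x₁)² + (y₂-y₁)² + (z₂-z₁)²]
  = √[0² + 7² + 5²]
  = √[0 + 49 + 25]
  = √74
  ≈ 8.602

8.602


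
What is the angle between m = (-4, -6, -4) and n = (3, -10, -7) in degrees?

m·n = (-4)·3 + (-6)·(-10) + (-4)·(-7) = -12 + 60 + 28 = 76
|m| = √((-4)² + (-6)² + (-4)²) = √68 ≈ 8.246
|n| = √(3² + (-10)² + (-7)²) = √158 ≈ 12.57
cos θ = (m·n)/(|m||n|) = 76/(8.246·12.57) ≈ 0.7332
θ = arccos(0.7332) ≈ 42.84°

42.84°


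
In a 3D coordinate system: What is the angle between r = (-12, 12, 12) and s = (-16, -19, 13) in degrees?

r·s = (-12)·(-16) + 12·(-19) + 12·13 = 192 - 228 + 156 = 120
|r| = √((-12)² + 12² + 12²) = √432 ≈ 20.78
|s| = √((-16)² + (-19)² + 13²) = √786 ≈ 28.04
cos θ = (r·s)/(|r||s|) = 120/(20.78·28.04) ≈ 0.2059
θ = arccos(0.2059) ≈ 78.12°

78.12°


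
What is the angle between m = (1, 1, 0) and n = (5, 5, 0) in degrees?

m·n = 1·5 + 1·5 + 0·0 = 5 + 5 + 0 = 10
|m| = √(1² + 1² + 0²) = √2 ≈ 1.414
|n| = √(5² + 5² + 0²) = √50 ≈ 7.071
cos θ = (m·n)/(|m||n|) = 10/(1.414·7.071) ≈ 1
θ = arccos(1) ≈ 0°

0°


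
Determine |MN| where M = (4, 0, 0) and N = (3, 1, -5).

d = √[(x₂-x₁)² + (y₂-y₁)² + (z₂-z₁)²]
  = √[(-1)² + 1² + (-5)²]
  = √[1 + 1 + 25]
  = √27
  ≈ 5.196

5.196


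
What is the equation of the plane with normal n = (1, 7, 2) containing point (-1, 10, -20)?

The plane through P with normal n = (a, b, c) satisfies n·(r - P) = 0,
i.e. ax + by + cz = a·x₀ + b·y₀ + c·z₀.
d = 1·(-1) + 7·10 + 2·(-20)
  = -1 + 70 - 40
  = 29
Equation: x + 7y + 2z = 29

x + 7y + 2z = 29


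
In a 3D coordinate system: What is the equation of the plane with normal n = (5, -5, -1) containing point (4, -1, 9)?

The plane through P with normal n = (a, b, c) satisfies n·(r - P) = 0,
i.e. ax + by + cz = a·x₀ + b·y₀ + c·z₀.
d = 5·4 + (-5)·(-1) + (-1)·9
  = 20 + 5 - 9
  = 16
Equation: 5x - 5y - z = 16

5x - 5y - z = 16


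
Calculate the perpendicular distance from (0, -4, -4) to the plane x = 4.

distance = |a·x₀ + b·y₀ + c·z₀ - d| / √(a² + b² + c²)
  = |1·0 + 0·(-4) + 0·(-4) - 4| / √(1² + 0² + 0²)
  = |0 + 0 + 0 - 4| / √(1 + 0 + 0)
  = |-4| / √1
  = 4 / 1
  ≈ 4

4


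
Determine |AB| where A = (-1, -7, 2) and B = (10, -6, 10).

d = √[(x₂-x₁)² + (y₂-y₁)² + (z₂-z₁)²]
  = √[11² + 1² + 8²]
  = √[121 + 1 + 64]
  = √186
  ≈ 13.64

13.64


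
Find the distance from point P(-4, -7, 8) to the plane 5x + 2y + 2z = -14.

distance = |a·x₀ + b·y₀ + c·z₀ - d| / √(a² + b² + c²)
  = |5·(-4) + 2·(-7) + 2·8 - (-14)| / √(5² + 2² + 2²)
  = |-20 - 14 + 16 + 14| / √(25 + 4 + 4)
  = |-4| / √33
  = 4 / 5.745
  ≈ 0.6963

0.6963


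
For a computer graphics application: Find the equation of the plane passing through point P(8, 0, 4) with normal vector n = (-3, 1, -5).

The plane through P with normal n = (a, b, c) satisfies n·(r - P) = 0,
i.e. ax + by + cz = a·x₀ + b·y₀ + c·z₀.
d = (-3)·8 + 1·0 + (-5)·4
  = -24 + 0 - 20
  = -44
Equation: -3x + y - 5z = -44

-3x + y - 5z = -44


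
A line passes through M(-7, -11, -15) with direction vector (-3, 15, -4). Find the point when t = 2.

P(t) = M + t·d
  = (-7 + (-3)·2, -11 + 15·2, -15 + (-4)·2)
  = (-7 - 6, -11 + 30, -15 - 8)
  = (-13, 19, -23)

(-13, 19, -23)


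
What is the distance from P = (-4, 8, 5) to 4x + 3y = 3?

distance = |a·x₀ + b·y₀ + c·z₀ - d| / √(a² + b² + c²)
  = |4·(-4) + 3·8 + 0·5 - 3| / √(4² + 3² + 0²)
  = |-16 + 24 + 0 - 3| / √(16 + 9 + 0)
  = |5| / √25
  = 5 / 5
  ≈ 1

1


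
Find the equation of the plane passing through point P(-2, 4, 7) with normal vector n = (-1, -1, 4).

The plane through P with normal n = (a, b, c) satisfies n·(r - P) = 0,
i.e. ax + by + cz = a·x₀ + b·y₀ + c·z₀.
d = (-1)·(-2) + (-1)·4 + 4·7
  = 2 - 4 + 28
  = 26
Equation: -x - y + 4z = 26

-x - y + 4z = 26


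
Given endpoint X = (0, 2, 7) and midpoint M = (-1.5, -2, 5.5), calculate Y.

Y = 2M - X
  = (2·(-1.5) - 0, 2·(-2) - 2, 2·5.5 - 7)
  = (-3 + 0, -4 - 2, 11 - 7)
  = (-3, -6, 4)

(-3, -6, 4)


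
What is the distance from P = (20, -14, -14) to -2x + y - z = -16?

distance = |a·x₀ + b·y₀ + c·z₀ - d| / √(a² + b² + c²)
  = |(-2)·20 + 1·(-14) + (-1)·(-14) - (-16)| / √((-2)² + 1² + (-1)²)
  = |-40 - 14 + 14 + 16| / √(4 + 1 + 1)
  = |-24| / √6
  = 24 / 2.449
  ≈ 9.798

9.798


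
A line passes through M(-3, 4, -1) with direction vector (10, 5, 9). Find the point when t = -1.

P(t) = M + t·d
  = (-3 + 10·(-1), 4 + 5·(-1), -1 + 9·(-1))
  = (-3 - 10, 4 - 5, -1 - 9)
  = (-13, -1, -10)

(-13, -1, -10)


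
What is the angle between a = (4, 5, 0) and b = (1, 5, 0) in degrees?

a·b = 4·1 + 5·5 + 0·0 = 4 + 25 + 0 = 29
|a| = √(4² + 5² + 0²) = √41 ≈ 6.403
|b| = √(1² + 5² + 0²) = √26 ≈ 5.099
cos θ = (a·b)/(|a||b|) = 29/(6.403·5.099) ≈ 0.8882
θ = arccos(0.8882) ≈ 27.35°

27.35°


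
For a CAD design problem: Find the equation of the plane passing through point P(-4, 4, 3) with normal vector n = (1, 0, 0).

The plane through P with normal n = (a, b, c) satisfies n·(r - P) = 0,
i.e. ax + by + cz = a·x₀ + b·y₀ + c·z₀.
d = 1·(-4) + 0·4 + 0·3
  = -4 + 0 + 0
  = -4
Equation: x = -4

x = -4


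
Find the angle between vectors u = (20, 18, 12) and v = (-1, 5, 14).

u·v = 20·(-1) + 18·5 + 12·14 = -20 + 90 + 168 = 238
|u| = √(20² + 18² + 12²) = √868 ≈ 29.46
|v| = √((-1)² + 5² + 14²) = √222 ≈ 14.9
cos θ = (u·v)/(|u||v|) = 238/(29.46·14.9) ≈ 0.5422
θ = arccos(0.5422) ≈ 57.17°

57.17°


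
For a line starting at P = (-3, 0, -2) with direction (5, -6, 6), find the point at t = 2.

P(t) = P + t·d
  = (-3 + 5·2, 0 + (-6)·2, -2 + 6·2)
  = (-3 + 10, 0 - 12, -2 + 12)
  = (7, -12, 10)

(7, -12, 10)


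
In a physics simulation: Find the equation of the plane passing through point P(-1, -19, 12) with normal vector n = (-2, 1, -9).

The plane through P with normal n = (a, b, c) satisfies n·(r - P) = 0,
i.e. ax + by + cz = a·x₀ + b·y₀ + c·z₀.
d = (-2)·(-1) + 1·(-19) + (-9)·12
  = 2 - 19 - 108
  = -125
Equation: -2x + y - 9z = -125

-2x + y - 9z = -125


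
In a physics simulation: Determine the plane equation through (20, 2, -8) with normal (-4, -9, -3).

The plane through P with normal n = (a, b, c) satisfies n·(r - P) = 0,
i.e. ax + by + cz = a·x₀ + b·y₀ + c·z₀.
d = (-4)·20 + (-9)·2 + (-3)·(-8)
  = -80 - 18 + 24
  = -74
Equation: -4x - 9y - 3z = -74

-4x - 9y - 3z = -74


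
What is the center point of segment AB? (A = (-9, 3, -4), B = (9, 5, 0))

M = ((x₁+x₂)/2, (y₁+y₂)/2, (z₁+z₂)/2)
  = ((-9 + 9)/2, (3 + 5)/2, (-4 + 0)/2)
  = (0/2, 8/2, -4/2)
  = (0, 4, -2)

(0, 4, -2)


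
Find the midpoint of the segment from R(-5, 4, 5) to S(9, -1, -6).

M = ((x₁+x₂)/2, (y₁+y₂)/2, (z₁+z₂)/2)
  = ((-5 + 9)/2, (4 - 1)/2, (5 - 6)/2)
  = (4/2, 3/2, -1/2)
  = (2, 1.5, -0.5)

(2, 1.5, -0.5)


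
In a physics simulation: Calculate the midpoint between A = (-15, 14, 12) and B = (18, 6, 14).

M = ((x₁+x₂)/2, (y₁+y₂)/2, (z₁+z₂)/2)
  = ((-15 + 18)/2, (14 + 6)/2, (12 + 14)/2)
  = (3/2, 20/2, 26/2)
  = (1.5, 10, 13)

(1.5, 10, 13)


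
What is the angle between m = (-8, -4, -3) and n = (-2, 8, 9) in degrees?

m·n = (-8)·(-2) + (-4)·8 + (-3)·9 = 16 - 32 - 27 = -43
|m| = √((-8)² + (-4)² + (-3)²) = √89 ≈ 9.434
|n| = √((-2)² + 8² + 9²) = √149 ≈ 12.21
cos θ = (m·n)/(|m||n|) = -43/(9.434·12.21) ≈ -0.3734
θ = arccos(-0.3734) ≈ 111.9°

111.9°


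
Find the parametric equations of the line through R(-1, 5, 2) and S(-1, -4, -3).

Direction vector d = S - R = (-1 + 1, -4 - 5, -3 - 2) = (0, -9, -5)
Parametric form r = R + t·d:
x = -1, y = 5 - 9t, z = 2 - 5t

x = -1, y = 5 - 9t, z = 2 - 5t


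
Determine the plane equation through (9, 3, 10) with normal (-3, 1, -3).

The plane through P with normal n = (a, b, c) satisfies n·(r - P) = 0,
i.e. ax + by + cz = a·x₀ + b·y₀ + c·z₀.
d = (-3)·9 + 1·3 + (-3)·10
  = -27 + 3 - 30
  = -54
Equation: -3x + y - 3z = -54

-3x + y - 3z = -54


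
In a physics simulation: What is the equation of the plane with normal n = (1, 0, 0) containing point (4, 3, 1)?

The plane through P with normal n = (a, b, c) satisfies n·(r - P) = 0,
i.e. ax + by + cz = a·x₀ + b·y₀ + c·z₀.
d = 1·4 + 0·3 + 0·1
  = 4 + 0 + 0
  = 4
Equation: x = 4

x = 4


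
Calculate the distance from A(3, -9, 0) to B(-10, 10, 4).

d = √[(x₂-x₁)² + (y₂-y₁)² + (z₂-z₁)²]
  = √[(-13)² + 19² + 4²]
  = √[169 + 361 + 16]
  = √546
  ≈ 23.37

23.37


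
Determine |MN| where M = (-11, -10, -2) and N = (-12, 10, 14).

d = √[(x₂-x₁)² + (y₂-y₁)² + (z₂-z₁)²]
  = √[(-1)² + 20² + 16²]
  = √[1 + 400 + 256]
  = √657
  ≈ 25.63

25.63


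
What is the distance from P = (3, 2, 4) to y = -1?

distance = |a·x₀ + b·y₀ + c·z₀ - d| / √(a² + b² + c²)
  = |0·3 + 1·2 + 0·4 - (-1)| / √(0² + 1² + 0²)
  = |0 + 2 + 0 + 1| / √(0 + 1 + 0)
  = |3| / √1
  = 3 / 1
  ≈ 3

3


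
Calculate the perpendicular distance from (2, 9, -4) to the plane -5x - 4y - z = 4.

distance = |a·x₀ + b·y₀ + c·z₀ - d| / √(a² + b² + c²)
  = |(-5)·2 + (-4)·9 + (-1)·(-4) - 4| / √((-5)² + (-4)² + (-1)²)
  = |-10 - 36 + 4 - 4| / √(25 + 16 + 1)
  = |-46| / √42
  = 46 / 6.481
  ≈ 7.098

7.098


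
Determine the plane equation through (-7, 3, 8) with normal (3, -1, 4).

The plane through P with normal n = (a, b, c) satisfies n·(r - P) = 0,
i.e. ax + by + cz = a·x₀ + b·y₀ + c·z₀.
d = 3·(-7) + (-1)·3 + 4·8
  = -21 - 3 + 32
  = 8
Equation: 3x - y + 4z = 8

3x - y + 4z = 8


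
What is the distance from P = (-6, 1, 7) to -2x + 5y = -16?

distance = |a·x₀ + b·y₀ + c·z₀ - d| / √(a² + b² + c²)
  = |(-2)·(-6) + 5·1 + 0·7 - (-16)| / √((-2)² + 5² + 0²)
  = |12 + 5 + 0 + 16| / √(4 + 25 + 0)
  = |33| / √29
  = 33 / 5.385
  ≈ 6.128

6.128


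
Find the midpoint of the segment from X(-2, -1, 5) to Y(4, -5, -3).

M = ((x₁+x₂)/2, (y₁+y₂)/2, (z₁+z₂)/2)
  = ((-2 + 4)/2, (-1 - 5)/2, (5 - 3)/2)
  = (2/2, -6/2, 2/2)
  = (1, -3, 1)

(1, -3, 1)


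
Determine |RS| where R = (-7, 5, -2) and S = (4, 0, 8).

d = √[(x₂-x₁)² + (y₂-y₁)² + (z₂-z₁)²]
  = √[11² + (-5)² + 10²]
  = √[121 + 25 + 100]
  = √246
  ≈ 15.68

15.68


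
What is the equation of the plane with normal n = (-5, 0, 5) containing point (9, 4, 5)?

The plane through P with normal n = (a, b, c) satisfies n·(r - P) = 0,
i.e. ax + by + cz = a·x₀ + b·y₀ + c·z₀.
d = (-5)·9 + 0·4 + 5·5
  = -45 + 0 + 25
  = -20
Equation: -5x + 5z = -20

-5x + 5z = -20


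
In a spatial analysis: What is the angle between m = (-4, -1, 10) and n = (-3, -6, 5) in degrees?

m·n = (-4)·(-3) + (-1)·(-6) + 10·5 = 12 + 6 + 50 = 68
|m| = √((-4)² + (-1)² + 10²) = √117 ≈ 10.82
|n| = √((-3)² + (-6)² + 5²) = √70 ≈ 8.367
cos θ = (m·n)/(|m||n|) = 68/(10.82·8.367) ≈ 0.7514
θ = arccos(0.7514) ≈ 41.29°

41.29°


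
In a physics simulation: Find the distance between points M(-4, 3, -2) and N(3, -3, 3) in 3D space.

d = √[(x₂-x₁)² + (y₂-y₁)² + (z₂-z₁)²]
  = √[7² + (-6)² + 5²]
  = √[49 + 36 + 25]
  = √110
  ≈ 10.49

10.49


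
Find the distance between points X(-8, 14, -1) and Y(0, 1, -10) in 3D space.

d = √[(x₂-x₁)² + (y₂-y₁)² + (z₂-z₁)²]
  = √[8² + (-13)² + (-9)²]
  = √[64 + 169 + 81]
  = √314
  ≈ 17.72

17.72


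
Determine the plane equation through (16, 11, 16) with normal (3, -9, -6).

The plane through P with normal n = (a, b, c) satisfies n·(r - P) = 0,
i.e. ax + by + cz = a·x₀ + b·y₀ + c·z₀.
d = 3·16 + (-9)·11 + (-6)·16
  = 48 - 99 - 96
  = -147
Equation: 3x - 9y - 6z = -147

3x - 9y - 6z = -147


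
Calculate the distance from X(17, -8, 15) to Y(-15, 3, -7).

d = √[(x₂-x₁)² + (y₂-y₁)² + (z₂-z₁)²]
  = √[(-32)² + 11² + (-22)²]
  = √[1024 + 121 + 484]
  = √1629
  ≈ 40.36

40.36


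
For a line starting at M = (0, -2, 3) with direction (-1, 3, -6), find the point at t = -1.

P(t) = M + t·d
  = (0 + (-1)·(-1), -2 + 3·(-1), 3 + (-6)·(-1))
  = (0 + 1, -2 - 3, 3 + 6)
  = (1, -5, 9)

(1, -5, 9)


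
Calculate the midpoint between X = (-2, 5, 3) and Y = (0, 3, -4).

M = ((x₁+x₂)/2, (y₁+y₂)/2, (z₁+z₂)/2)
  = ((-2 + 0)/2, (5 + 3)/2, (3 - 4)/2)
  = (-2/2, 8/2, -1/2)
  = (-1, 4, -0.5)

(-1, 4, -0.5)


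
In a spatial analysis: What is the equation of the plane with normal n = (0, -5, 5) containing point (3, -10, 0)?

The plane through P with normal n = (a, b, c) satisfies n·(r - P) = 0,
i.e. ax + by + cz = a·x₀ + b·y₀ + c·z₀.
d = 0·3 + (-5)·(-10) + 5·0
  = 0 + 50 + 0
  = 50
Equation: -5y + 5z = 50

-5y + 5z = 50


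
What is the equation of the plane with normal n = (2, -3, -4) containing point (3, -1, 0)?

The plane through P with normal n = (a, b, c) satisfies n·(r - P) = 0,
i.e. ax + by + cz = a·x₀ + b·y₀ + c·z₀.
d = 2·3 + (-3)·(-1) + (-4)·0
  = 6 + 3 + 0
  = 9
Equation: 2x - 3y - 4z = 9

2x - 3y - 4z = 9


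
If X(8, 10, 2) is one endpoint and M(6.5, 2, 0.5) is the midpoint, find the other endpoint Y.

Y = 2M - X
  = (2·6.5 - 8, 2·2 - 10, 2·0.5 - 2)
  = (13 - 8, 4 - 10, 1 - 2)
  = (5, -6, -1)

(5, -6, -1)


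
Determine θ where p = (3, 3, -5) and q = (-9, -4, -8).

p·q = 3·(-9) + 3·(-4) + (-5)·(-8) = -27 - 12 + 40 = 1
|p| = √(3² + 3² + (-5)²) = √43 ≈ 6.557
|q| = √((-9)² + (-4)² + (-8)²) = √161 ≈ 12.69
cos θ = (p·q)/(|p||q|) = 1/(6.557·12.69) ≈ 0.01202
θ = arccos(0.01202) ≈ 89.31°

89.31°


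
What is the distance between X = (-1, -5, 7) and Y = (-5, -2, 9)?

d = √[(x₂-x₁)² + (y₂-y₁)² + (z₂-z₁)²]
  = √[(-4)² + 3² + 2²]
  = √[16 + 9 + 4]
  = √29
  ≈ 5.385

5.385


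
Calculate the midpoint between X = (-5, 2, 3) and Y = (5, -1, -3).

M = ((x₁+x₂)/2, (y₁+y₂)/2, (z₁+z₂)/2)
  = ((-5 + 5)/2, (2 - 1)/2, (3 - 3)/2)
  = (0/2, 1/2, 0/2)
  = (0, 0.5, 0)

(0, 0.5, 0)


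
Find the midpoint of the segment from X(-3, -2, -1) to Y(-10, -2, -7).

M = ((x₁+x₂)/2, (y₁+y₂)/2, (z₁+z₂)/2)
  = ((-3 - 10)/2, (-2 - 2)/2, (-1 - 7)/2)
  = (-13/2, -4/2, -8/2)
  = (-6.5, -2, -4)

(-6.5, -2, -4)


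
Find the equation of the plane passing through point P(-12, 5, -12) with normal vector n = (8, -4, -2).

The plane through P with normal n = (a, b, c) satisfies n·(r - P) = 0,
i.e. ax + by + cz = a·x₀ + b·y₀ + c·z₀.
d = 8·(-12) + (-4)·5 + (-2)·(-12)
  = -96 - 20 + 24
  = -92
Equation: 8x - 4y - 2z = -92

8x - 4y - 2z = -92


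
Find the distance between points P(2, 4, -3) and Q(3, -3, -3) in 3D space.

d = √[(x₂-x₁)² + (y₂-y₁)² + (z₂-z₁)²]
  = √[1² + (-7)² + 0²]
  = √[1 + 49 + 0]
  = √50
  ≈ 7.071

7.071


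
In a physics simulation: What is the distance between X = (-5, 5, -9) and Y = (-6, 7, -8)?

d = √[(x₂-x₁)² + (y₂-y₁)² + (z₂-z₁)²]
  = √[(-1)² + 2² + 1²]
  = √[1 + 4 + 1]
  = √6
  ≈ 2.449

2.449


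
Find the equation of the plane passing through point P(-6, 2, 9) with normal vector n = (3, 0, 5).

The plane through P with normal n = (a, b, c) satisfies n·(r - P) = 0,
i.e. ax + by + cz = a·x₀ + b·y₀ + c·z₀.
d = 3·(-6) + 0·2 + 5·9
  = -18 + 0 + 45
  = 27
Equation: 3x + 5z = 27

3x + 5z = 27


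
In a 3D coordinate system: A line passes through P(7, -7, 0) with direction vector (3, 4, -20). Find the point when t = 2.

P(t) = P + t·d
  = (7 + 3·2, -7 + 4·2, 0 + (-20)·2)
  = (7 + 6, -7 + 8, 0 - 40)
  = (13, 1, -40)

(13, 1, -40)


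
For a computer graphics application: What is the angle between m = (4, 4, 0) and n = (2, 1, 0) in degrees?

m·n = 4·2 + 4·1 + 0·0 = 8 + 4 + 0 = 12
|m| = √(4² + 4² + 0²) = √32 ≈ 5.657
|n| = √(2² + 1² + 0²) = √5 ≈ 2.236
cos θ = (m·n)/(|m||n|) = 12/(5.657·2.236) ≈ 0.9487
θ = arccos(0.9487) ≈ 18.43°

18.43°


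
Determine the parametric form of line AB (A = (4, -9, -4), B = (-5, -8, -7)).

Direction vector d = B - A = (-5 - 4, -8 + 9, -7 + 4) = (-9, 1, -3)
Parametric form r = A + t·d:
x = 4 - 9t, y = -9 + t, z = -4 - 3t

x = 4 - 9t, y = -9 + t, z = -4 - 3t
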